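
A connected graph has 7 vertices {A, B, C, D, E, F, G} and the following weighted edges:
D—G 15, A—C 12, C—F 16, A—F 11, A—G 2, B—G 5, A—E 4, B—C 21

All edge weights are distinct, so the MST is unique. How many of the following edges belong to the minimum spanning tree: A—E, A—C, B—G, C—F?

3

Kruskal: consider edges lightest-first.
A—G (2): add — endpoints in different components.
A—E (4): add — endpoints in different components.
B—G (5): add — endpoints in different components.
A—F (11): add — endpoints in different components.
A—C (12): add — endpoints in different components.
D—G (15): add — endpoints in different components.
MST edge set: {A—G, A—E, B—G, A—F, A—C, D—G}.
Of the listed edges, {A—E, A—C, B—G} are in the MST → 3.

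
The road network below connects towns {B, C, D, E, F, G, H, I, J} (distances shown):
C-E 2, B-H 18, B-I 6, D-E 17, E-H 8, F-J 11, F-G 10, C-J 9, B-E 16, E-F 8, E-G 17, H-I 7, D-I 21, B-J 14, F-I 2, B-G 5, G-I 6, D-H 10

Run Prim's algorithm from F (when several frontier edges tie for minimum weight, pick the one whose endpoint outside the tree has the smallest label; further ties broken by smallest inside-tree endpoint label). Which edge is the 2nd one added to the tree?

Prim's algorithm from F:
Step 1: cheapest edge leaving the tree is F-I (2); add I.
Step 2: cheapest edge leaving the tree is B-I (6); add B.
Step 3: cheapest edge leaving the tree is B-G (5); add G.
Step 4: cheapest edge leaving the tree is H-I (7); add H.
Step 5: cheapest edge leaving the tree is E-F (8); add E.
Step 6: cheapest edge leaving the tree is C-E (2); add C.
Step 7: cheapest edge leaving the tree is C-J (9); add J.
Step 8: cheapest edge leaving the tree is D-H (10); add D.
The 2nd edge added is B-I.

B-I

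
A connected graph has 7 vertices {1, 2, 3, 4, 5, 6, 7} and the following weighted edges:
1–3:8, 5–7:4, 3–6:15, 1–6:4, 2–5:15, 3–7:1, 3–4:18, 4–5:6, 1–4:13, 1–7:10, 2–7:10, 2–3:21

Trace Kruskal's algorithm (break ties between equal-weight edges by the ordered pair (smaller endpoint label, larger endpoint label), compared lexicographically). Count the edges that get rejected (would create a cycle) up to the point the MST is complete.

1

Sort edges by weight, then run Kruskal:
3–7 (1): add — endpoints in different components.
1–6 (4): add — endpoints in different components.
5–7 (4): add — endpoints in different components.
4–5 (6): add — endpoints in different components.
1–3 (8): add — endpoints in different components.
1–7 (10): skip — 1 and 7 already connected.
2–7 (10): add — endpoints in different components.
Edges rejected before the tree was complete: 1.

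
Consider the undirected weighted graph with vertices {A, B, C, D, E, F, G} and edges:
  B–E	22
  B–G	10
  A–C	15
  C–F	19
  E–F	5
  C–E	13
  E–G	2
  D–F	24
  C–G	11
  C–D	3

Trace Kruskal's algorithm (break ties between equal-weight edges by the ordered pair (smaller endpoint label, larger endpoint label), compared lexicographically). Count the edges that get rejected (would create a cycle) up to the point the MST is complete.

1

Sort edges by weight, then run Kruskal:
E–G (2): add. Components now {A} {B} {C} {D} {E,G} {F}
C–D (3): add. Components now {A} {B} {C,D} {E,G} {F}
E–F (5): add. Components now {A} {B} {C,D} {E,F,G}
B–G (10): add. Components now {A} {B,E,F,G} {C,D}
C–G (11): add. Components now {A} {B,C,D,E,F,G}
C–E (13): skip — C and E already connected.
A–C (15): add. Components now {A,B,C,D,E,F,G}
Edges rejected before the tree was complete: 1.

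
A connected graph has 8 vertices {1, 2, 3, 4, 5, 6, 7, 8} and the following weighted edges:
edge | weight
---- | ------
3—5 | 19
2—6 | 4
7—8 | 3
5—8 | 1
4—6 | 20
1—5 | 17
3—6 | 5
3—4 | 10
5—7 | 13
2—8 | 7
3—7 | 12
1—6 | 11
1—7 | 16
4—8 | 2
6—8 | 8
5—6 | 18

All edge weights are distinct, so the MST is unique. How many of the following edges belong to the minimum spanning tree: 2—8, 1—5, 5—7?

Kruskal's algorithm — process edges by increasing weight (ties by edge label):
5—8 (1): add — endpoints in different components.
4—8 (2): add — endpoints in different components.
7—8 (3): add — endpoints in different components.
2—6 (4): add — endpoints in different components.
3—6 (5): add — endpoints in different components.
2—8 (7): add — endpoints in different components.
6—8 (8): skip — 6 and 8 already connected.
3—4 (10): skip — 3 and 4 already connected.
1—6 (11): add — endpoints in different components.
MST edge set: {5—8, 4—8, 7—8, 2—6, 3—6, 2—8, 1—6}.
Of the listed edges, {2—8} are in the MST → 1.

1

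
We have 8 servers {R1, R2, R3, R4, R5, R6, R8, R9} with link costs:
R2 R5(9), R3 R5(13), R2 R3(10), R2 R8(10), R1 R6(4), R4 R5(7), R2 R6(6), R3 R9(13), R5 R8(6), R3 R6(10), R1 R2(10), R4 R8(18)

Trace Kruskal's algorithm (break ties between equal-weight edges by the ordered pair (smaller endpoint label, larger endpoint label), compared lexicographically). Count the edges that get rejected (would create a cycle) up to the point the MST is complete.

4

Kruskal's algorithm — process edges by increasing weight (ties by edge label):
R1 R6 (4): add — endpoints in different components.
R2 R6 (6): add — endpoints in different components.
R5 R8 (6): add — endpoints in different components.
R4 R5 (7): add — endpoints in different components.
R2 R5 (9): add — endpoints in different components.
R1 R2 (10): skip — R1 and R2 already connected.
R2 R3 (10): add — endpoints in different components.
R2 R8 (10): skip — R8 and R2 already connected.
R3 R6 (10): skip — R6 and R3 already connected.
R3 R5 (13): skip — R3 and R5 already connected.
R3 R9 (13): add — endpoints in different components.
Edges rejected before the tree was complete: 4.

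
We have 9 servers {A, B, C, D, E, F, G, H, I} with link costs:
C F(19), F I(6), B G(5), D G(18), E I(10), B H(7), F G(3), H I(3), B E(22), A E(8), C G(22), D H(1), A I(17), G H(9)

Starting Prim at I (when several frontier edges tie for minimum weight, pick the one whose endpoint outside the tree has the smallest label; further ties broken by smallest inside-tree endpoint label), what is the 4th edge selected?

F-G

Grow the tree from I using Prim:
Step 1: cheapest edge leaving the tree is H I (3); add H.
Step 2: cheapest edge leaving the tree is D H (1); add D.
Step 3: cheapest edge leaving the tree is F I (6); add F.
Step 4: cheapest edge leaving the tree is F G (3); add G.
Step 5: cheapest edge leaving the tree is B G (5); add B.
Step 6: cheapest edge leaving the tree is E I (10); add E.
Step 7: cheapest edge leaving the tree is A E (8); add A.
Step 8: cheapest edge leaving the tree is C F (19); add C.
The 4th edge added is F G.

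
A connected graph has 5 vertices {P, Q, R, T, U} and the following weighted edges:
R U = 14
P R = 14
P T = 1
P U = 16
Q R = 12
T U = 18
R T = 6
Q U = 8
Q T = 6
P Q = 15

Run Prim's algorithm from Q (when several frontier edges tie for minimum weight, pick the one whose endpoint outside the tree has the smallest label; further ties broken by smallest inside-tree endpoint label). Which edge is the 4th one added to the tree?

Q-U

Grow the tree from Q using Prim:
Step 1: cheapest edge leaving the tree is Q T (6); add T.
Step 2: cheapest edge leaving the tree is P T (1); add P.
Step 3: cheapest edge leaving the tree is R T (6); add R.
Step 4: cheapest edge leaving the tree is Q U (8); add U.
The 4th edge added is Q U.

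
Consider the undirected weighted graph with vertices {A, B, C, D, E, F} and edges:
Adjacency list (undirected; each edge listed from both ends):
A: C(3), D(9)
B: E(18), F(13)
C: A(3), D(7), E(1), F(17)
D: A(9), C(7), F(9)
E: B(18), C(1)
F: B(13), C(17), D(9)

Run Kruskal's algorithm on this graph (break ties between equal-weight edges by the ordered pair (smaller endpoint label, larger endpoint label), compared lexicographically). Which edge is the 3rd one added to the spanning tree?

C-D

Kruskal's algorithm — process edges by increasing weight (ties by edge label):
C E (1): add — endpoints in different components.
A C (3): add — endpoints in different components.
C D (7): add — endpoints in different components.
A D (9): skip — A and D already connected.
D F (9): add — endpoints in different components.
B F (13): add — endpoints in different components.
The 3rd edge added is C D.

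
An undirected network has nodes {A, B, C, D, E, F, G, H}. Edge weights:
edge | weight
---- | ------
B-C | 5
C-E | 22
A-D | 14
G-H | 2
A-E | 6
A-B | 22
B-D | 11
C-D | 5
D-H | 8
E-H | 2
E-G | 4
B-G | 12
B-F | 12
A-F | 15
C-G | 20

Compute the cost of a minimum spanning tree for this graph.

40

Prim, starting at C.
Step 1: cheapest edge leaving the tree is B-C (5); add B.
Step 2: cheapest edge leaving the tree is C-D (5); add D.
Step 3: cheapest edge leaving the tree is D-H (8); add H.
Step 4: cheapest edge leaving the tree is E-H (2); add E.
Step 5: cheapest edge leaving the tree is G-H (2); add G.
Step 6: cheapest edge leaving the tree is A-E (6); add A.
Step 7: cheapest edge leaving the tree is B-F (12); add F.
MST edges: B-C, C-D, D-H, E-H, G-H, A-E, B-F; total weight 5+5+8+2+2+6+12 = 40.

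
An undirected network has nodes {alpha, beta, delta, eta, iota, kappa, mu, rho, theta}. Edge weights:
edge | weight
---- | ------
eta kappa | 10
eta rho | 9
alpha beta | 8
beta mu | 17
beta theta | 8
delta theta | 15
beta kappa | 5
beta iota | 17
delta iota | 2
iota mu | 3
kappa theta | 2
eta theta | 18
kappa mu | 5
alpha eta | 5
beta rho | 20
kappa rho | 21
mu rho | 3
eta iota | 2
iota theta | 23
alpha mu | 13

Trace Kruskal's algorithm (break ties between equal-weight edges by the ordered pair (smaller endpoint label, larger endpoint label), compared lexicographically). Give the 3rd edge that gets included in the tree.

kappa-theta

Kruskal's algorithm — process edges by increasing weight (ties by edge label):
delta iota (2): add — endpoints in different components.
eta iota (2): add — endpoints in different components.
kappa theta (2): add — endpoints in different components.
iota mu (3): add — endpoints in different components.
mu rho (3): add — endpoints in different components.
alpha eta (5): add — endpoints in different components.
beta kappa (5): add — endpoints in different components.
kappa mu (5): add — endpoints in different components.
The 3rd edge added is kappa theta.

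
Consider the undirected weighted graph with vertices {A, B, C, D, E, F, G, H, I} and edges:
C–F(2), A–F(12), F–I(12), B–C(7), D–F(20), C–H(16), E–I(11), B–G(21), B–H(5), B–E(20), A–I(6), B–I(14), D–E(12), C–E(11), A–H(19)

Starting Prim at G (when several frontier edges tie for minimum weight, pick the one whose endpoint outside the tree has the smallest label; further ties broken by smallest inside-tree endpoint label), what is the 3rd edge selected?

B-C

Prim, starting at G.
Step 1: cheapest edge leaving the tree is B–G (21); add B.
Step 2: cheapest edge leaving the tree is B–H (5); add H.
Step 3: cheapest edge leaving the tree is B–C (7); add C.
Step 4: cheapest edge leaving the tree is C–F (2); add F.
Step 5: cheapest edge leaving the tree is C–E (11); add E.
Step 6: cheapest edge leaving the tree is E–I (11); add I.
Step 7: cheapest edge leaving the tree is A–I (6); add A.
Step 8: cheapest edge leaving the tree is D–E (12); add D.
The 3rd edge added is B–C.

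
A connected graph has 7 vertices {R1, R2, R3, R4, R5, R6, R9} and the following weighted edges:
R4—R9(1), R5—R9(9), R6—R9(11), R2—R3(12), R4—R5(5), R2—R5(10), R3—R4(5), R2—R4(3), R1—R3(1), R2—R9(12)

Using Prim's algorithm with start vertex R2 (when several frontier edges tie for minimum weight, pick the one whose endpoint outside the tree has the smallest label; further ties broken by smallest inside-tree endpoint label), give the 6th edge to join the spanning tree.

Prim's algorithm from R2:
Step 1: frontier [R2—R4 3, R2—R5 10, R2—R3 12, R2—R9 12] → take R2—R4 (3); add R4.
Step 2: frontier [R2—R5 10, R2—R3 12, R2—R9 12, R4—R9 1, R3—R4 5, R4—R5 5] → take R4—R9 (1); add R9.
Step 3: frontier [R2—R5 10, R2—R3 12, R3—R4 5, R4—R5 5, R5—R9 9, R6—R9 11] → take R3—R4 (5); add R3.
Step 4: frontier [R2—R5 10, R1—R3 1, R4—R5 5, R5—R9 9, R6—R9 11] → take R1—R3 (1); add R1.
Step 5: frontier [R2—R5 10, R4—R5 5, R5—R9 9, R6—R9 11] → take R4—R5 (5); add R5.
Step 6: frontier [R6—R9 11] → take R6—R9 (11); add R6.
The 6th edge added is R6—R9.

R6-R9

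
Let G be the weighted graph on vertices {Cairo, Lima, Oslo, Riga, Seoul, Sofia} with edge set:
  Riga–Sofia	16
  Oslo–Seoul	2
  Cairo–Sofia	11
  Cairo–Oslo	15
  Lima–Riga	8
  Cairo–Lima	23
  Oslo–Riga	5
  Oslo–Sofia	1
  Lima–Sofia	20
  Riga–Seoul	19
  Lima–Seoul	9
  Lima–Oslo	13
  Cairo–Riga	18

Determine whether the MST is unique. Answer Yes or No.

Yes

Kruskal's algorithm — process edges by increasing weight (ties by edge label):
Oslo–Sofia (1): add. Components now {Riga} {Lima} {Cairo} {Oslo,Sofia} {Seoul}
Oslo–Seoul (2): add. Components now {Riga} {Lima} {Cairo} {Oslo,Seoul,Sofia}
Oslo–Riga (5): add. Components now {Oslo,Riga,Seoul,Sofia} {Lima} {Cairo}
Lima–Riga (8): add. Components now {Lima,Oslo,Riga,Seoul,Sofia} {Cairo}
Lima–Seoul (9): skip — Lima and Seoul already connected.
Cairo–Sofia (11): add. Components now {Cairo,Lima,Oslo,Riga,Seoul,Sofia}
Every non-tree edge has weight strictly greater than the heaviest edge on the tree path between its endpoints, so the MST is unique.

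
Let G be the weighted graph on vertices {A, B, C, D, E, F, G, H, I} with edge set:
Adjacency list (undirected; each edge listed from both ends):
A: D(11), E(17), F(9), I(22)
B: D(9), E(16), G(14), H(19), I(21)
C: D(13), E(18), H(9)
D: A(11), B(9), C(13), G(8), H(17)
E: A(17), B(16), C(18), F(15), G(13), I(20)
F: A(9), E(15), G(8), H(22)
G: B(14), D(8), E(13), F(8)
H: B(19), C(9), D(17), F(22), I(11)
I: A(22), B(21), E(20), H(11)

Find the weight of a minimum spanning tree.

Prim's algorithm from E:
Step 1: cheapest edge leaving the tree is E—G (13); add G.
Step 2: cheapest edge leaving the tree is D—G (8); add D.
Step 3: cheapest edge leaving the tree is F—G (8); add F.
Step 4: cheapest edge leaving the tree is A—F (9); add A.
Step 5: cheapest edge leaving the tree is B—D (9); add B.
Step 6: cheapest edge leaving the tree is C—D (13); add C.
Step 7: cheapest edge leaving the tree is C—H (9); add H.
Step 8: cheapest edge leaving the tree is H—I (11); add I.
MST edges: E—G, D—G, F—G, A—F, B—D, C—D, C—H, H—I; total weight 13+8+8+9+9+13+9+11 = 80.

80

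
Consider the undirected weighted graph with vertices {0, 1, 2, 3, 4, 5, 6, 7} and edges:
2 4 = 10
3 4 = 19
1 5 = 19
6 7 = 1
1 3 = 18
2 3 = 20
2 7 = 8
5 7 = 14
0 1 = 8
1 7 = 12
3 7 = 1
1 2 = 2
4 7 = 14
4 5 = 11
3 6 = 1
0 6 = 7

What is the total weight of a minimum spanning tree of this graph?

Kruskal's algorithm — process edges by increasing weight (ties by edge label):
3 6 (1): add — endpoints in different components.
3 7 (1): add — endpoints in different components.
6 7 (1): skip — 6 and 7 already connected.
1 2 (2): add — endpoints in different components.
0 6 (7): add — endpoints in different components.
0 1 (8): add — endpoints in different components.
2 7 (8): skip — 2 and 7 already connected.
2 4 (10): add — endpoints in different components.
4 5 (11): add — endpoints in different components.
MST edges: 3 6, 3 7, 1 2, 0 6, 0 1, 2 4, 4 5; total weight 1+1+2+7+8+10+11 = 40.

40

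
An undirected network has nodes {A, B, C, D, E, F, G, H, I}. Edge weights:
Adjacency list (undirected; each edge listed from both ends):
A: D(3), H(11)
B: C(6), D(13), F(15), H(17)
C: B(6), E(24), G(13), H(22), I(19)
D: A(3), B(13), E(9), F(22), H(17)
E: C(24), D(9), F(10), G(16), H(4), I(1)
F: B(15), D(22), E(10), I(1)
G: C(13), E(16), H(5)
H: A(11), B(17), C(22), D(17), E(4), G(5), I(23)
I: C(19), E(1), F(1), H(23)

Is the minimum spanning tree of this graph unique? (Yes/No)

Kruskal: consider edges lightest-first.
E I (1): add — endpoints in different components.
F I (1): add — endpoints in different components.
A D (3): add — endpoints in different components.
E H (4): add — endpoints in different components.
G H (5): add — endpoints in different components.
B C (6): add — endpoints in different components.
D E (9): add — endpoints in different components.
E F (10): skip — E and F already connected.
A H (11): skip — A and H already connected.
B D (13): add — endpoints in different components.
Non-tree edge C G has weight 13, equal to the heaviest edge on its tree cycle — swapping gives another MST of the same weight. Not unique.

No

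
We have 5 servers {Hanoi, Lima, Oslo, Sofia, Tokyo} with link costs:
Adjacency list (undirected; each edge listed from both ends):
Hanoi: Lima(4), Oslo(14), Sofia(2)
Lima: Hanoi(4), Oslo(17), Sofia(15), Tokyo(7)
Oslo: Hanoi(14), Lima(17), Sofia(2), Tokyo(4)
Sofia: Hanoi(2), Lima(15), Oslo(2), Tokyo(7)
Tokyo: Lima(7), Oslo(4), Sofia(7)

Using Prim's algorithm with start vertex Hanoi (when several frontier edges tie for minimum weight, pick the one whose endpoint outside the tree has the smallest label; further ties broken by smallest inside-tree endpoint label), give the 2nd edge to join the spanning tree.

Oslo-Sofia

Prim's algorithm from Hanoi:
Step 1: frontier [Hanoi-Sofia 2, Hanoi-Lima 4, Hanoi-Oslo 14] → take Hanoi-Sofia (2); add Sofia.
Step 2: frontier [Hanoi-Lima 4, Hanoi-Oslo 14, Oslo-Sofia 2, Sofia-Tokyo 7, Lima-Sofia 15] → take Oslo-Sofia (2); add Oslo.
Step 3: frontier [Hanoi-Lima 4, Oslo-Tokyo 4, Lima-Oslo 17, Sofia-Tokyo 7, Lima-Sofia 15] → take Hanoi-Lima (4); add Lima.
Step 4: frontier [Lima-Tokyo 7, Oslo-Tokyo 4, Sofia-Tokyo 7] → take Oslo-Tokyo (4); add Tokyo.
The 2nd edge added is Oslo-Sofia.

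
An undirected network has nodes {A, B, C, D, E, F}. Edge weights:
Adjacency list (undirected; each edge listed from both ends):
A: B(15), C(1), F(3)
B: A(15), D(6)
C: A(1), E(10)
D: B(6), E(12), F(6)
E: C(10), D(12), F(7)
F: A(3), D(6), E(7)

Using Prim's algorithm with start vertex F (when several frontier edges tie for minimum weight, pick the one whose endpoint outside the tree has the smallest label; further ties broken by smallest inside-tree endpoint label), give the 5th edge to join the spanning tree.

Grow the tree from F using Prim:
Step 1: frontier [A–F 3, D–F 6, E–F 7] → take A–F (3); add A.
Step 2: frontier [A–C 1, A–B 15, D–F 6, E–F 7] → take A–C (1); add C.
Step 3: frontier [A–B 15, C–E 10, D–F 6, E–F 7] → take D–F (6); add D.
Step 4: frontier [A–B 15, C–E 10, B–D 6, D–E 12, E–F 7] → take B–D (6); add B.
Step 5: frontier [C–E 10, D–E 12, E–F 7] → take E–F (7); add E.
The 5th edge added is E–F.

E-F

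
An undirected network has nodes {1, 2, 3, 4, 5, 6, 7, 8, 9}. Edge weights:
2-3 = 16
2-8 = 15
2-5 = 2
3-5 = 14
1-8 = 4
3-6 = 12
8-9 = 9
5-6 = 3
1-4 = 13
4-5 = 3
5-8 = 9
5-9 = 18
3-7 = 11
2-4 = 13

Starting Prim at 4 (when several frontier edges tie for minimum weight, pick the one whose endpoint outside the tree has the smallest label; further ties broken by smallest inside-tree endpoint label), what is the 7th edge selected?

Grow the tree from 4 using Prim:
Step 1: cheapest edge leaving the tree is 4-5 (3); add 5.
Step 2: cheapest edge leaving the tree is 2-5 (2); add 2.
Step 3: cheapest edge leaving the tree is 5-6 (3); add 6.
Step 4: cheapest edge leaving the tree is 5-8 (9); add 8.
Step 5: cheapest edge leaving the tree is 1-8 (4); add 1.
Step 6: cheapest edge leaving the tree is 8-9 (9); add 9.
Step 7: cheapest edge leaving the tree is 3-6 (12); add 3.
Step 8: cheapest edge leaving the tree is 3-7 (11); add 7.
The 7th edge added is 3-6.

3-6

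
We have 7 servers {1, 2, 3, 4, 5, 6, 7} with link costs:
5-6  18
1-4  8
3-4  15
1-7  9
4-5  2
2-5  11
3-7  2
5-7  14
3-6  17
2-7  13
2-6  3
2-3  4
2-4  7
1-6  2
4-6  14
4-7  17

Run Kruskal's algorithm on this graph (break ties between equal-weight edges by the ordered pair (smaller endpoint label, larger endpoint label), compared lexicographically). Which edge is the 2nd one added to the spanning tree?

Sort edges by weight, then run Kruskal:
1-6 (2): add. Components now {1,6} {2} {3} {4} {5} {7}
3-7 (2): add. Components now {1,6} {2} {3,7} {4} {5}
4-5 (2): add. Components now {1,6} {2} {3,7} {4,5}
2-6 (3): add. Components now {1,2,6} {3,7} {4,5}
2-3 (4): add. Components now {1,2,3,6,7} {4,5}
2-4 (7): add. Components now {1,2,3,4,5,6,7}
The 2nd edge added is 3-7.

3-7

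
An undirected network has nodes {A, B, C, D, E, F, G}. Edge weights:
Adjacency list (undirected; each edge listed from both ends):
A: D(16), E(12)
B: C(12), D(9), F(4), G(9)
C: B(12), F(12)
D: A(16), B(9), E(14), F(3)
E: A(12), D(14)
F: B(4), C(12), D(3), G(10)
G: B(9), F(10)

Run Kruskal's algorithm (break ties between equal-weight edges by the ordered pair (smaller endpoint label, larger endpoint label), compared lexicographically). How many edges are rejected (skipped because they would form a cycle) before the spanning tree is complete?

3

Kruskal's algorithm — process edges by increasing weight (ties by edge label):
D–F (3): add. Components now {A} {B} {C} {D,F} {E} {G}
B–F (4): add. Components now {A} {B,D,F} {C} {E} {G}
B–D (9): skip — B and D already connected.
B–G (9): add. Components now {A} {B,D,F,G} {C} {E}
F–G (10): skip — F and G already connected.
A–E (12): add. Components now {A,E} {B,D,F,G} {C}
B–C (12): add. Components now {A,E} {B,C,D,F,G}
C–F (12): skip — C and F already connected.
D–E (14): add. Components now {A,B,C,D,E,F,G}
Edges rejected before the tree was complete: 3.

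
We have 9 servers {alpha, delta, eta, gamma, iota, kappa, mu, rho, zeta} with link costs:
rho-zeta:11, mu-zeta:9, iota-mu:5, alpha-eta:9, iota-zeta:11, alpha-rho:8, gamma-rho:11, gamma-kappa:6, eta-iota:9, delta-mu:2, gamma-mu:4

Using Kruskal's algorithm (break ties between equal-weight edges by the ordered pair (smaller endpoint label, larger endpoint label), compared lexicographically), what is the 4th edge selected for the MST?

Sort edges by weight, then run Kruskal:
delta-mu (2): add — endpoints in different components.
gamma-mu (4): add — endpoints in different components.
iota-mu (5): add — endpoints in different components.
gamma-kappa (6): add — endpoints in different components.
alpha-rho (8): add — endpoints in different components.
alpha-eta (9): add — endpoints in different components.
eta-iota (9): add — endpoints in different components.
mu-zeta (9): add — endpoints in different components.
The 4th edge added is gamma-kappa.

gamma-kappa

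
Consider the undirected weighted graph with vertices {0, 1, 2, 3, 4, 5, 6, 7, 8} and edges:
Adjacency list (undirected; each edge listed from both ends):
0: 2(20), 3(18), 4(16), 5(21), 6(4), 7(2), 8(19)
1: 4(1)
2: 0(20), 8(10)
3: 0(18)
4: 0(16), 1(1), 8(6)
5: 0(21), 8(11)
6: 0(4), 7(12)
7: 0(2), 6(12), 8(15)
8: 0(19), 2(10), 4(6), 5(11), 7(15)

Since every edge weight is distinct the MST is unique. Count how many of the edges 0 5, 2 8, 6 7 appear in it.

1

Kruskal's algorithm — process edges by increasing weight (ties by edge label):
1 4 (1): add — endpoints in different components.
0 7 (2): add — endpoints in different components.
0 6 (4): add — endpoints in different components.
4 8 (6): add — endpoints in different components.
2 8 (10): add — endpoints in different components.
5 8 (11): add — endpoints in different components.
6 7 (12): skip — 6 and 7 already connected.
7 8 (15): add — endpoints in different components.
0 4 (16): skip — 0 and 4 already connected.
0 3 (18): add — endpoints in different components.
MST edge set: {1 4, 0 7, 0 6, 4 8, 2 8, 5 8, 7 8, 0 3}.
Of the listed edges, {2 8} are in the MST → 1.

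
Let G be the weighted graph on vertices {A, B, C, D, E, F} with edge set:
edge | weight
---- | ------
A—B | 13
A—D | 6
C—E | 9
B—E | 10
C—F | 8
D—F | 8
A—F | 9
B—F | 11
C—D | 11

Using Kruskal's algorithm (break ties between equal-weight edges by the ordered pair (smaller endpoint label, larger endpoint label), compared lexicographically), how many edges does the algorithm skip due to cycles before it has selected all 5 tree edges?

1

Sort edges by weight, then run Kruskal:
A—D (6): add. Components now {A,D} {B} {C} {E} {F}
C—F (8): add. Components now {A,D} {B} {C,F} {E}
D—F (8): add. Components now {A,C,D,F} {B} {E}
A—F (9): skip — A and F already connected.
C—E (9): add. Components now {A,C,D,E,F} {B}
B—E (10): add. Components now {A,B,C,D,E,F}
Edges rejected before the tree was complete: 1.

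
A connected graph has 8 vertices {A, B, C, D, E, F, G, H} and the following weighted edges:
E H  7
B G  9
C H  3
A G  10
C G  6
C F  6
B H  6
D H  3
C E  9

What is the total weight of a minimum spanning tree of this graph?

41

Prim, starting at F.
Step 1: cheapest edge leaving the tree is C F (6); add C.
Step 2: cheapest edge leaving the tree is C H (3); add H.
Step 3: cheapest edge leaving the tree is D H (3); add D.
Step 4: cheapest edge leaving the tree is B H (6); add B.
Step 5: cheapest edge leaving the tree is C G (6); add G.
Step 6: cheapest edge leaving the tree is E H (7); add E.
Step 7: cheapest edge leaving the tree is A G (10); add A.
MST edges: C F, C H, D H, B H, C G, E H, A G; total weight 6+3+3+6+6+7+10 = 41.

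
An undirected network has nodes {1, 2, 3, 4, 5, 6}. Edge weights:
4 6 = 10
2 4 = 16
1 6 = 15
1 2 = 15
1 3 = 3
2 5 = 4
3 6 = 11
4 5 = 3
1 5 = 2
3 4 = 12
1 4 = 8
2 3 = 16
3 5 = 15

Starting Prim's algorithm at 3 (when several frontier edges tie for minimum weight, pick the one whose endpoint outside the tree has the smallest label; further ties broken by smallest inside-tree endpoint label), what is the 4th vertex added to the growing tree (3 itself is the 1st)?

Grow the tree from 3 using Prim:
Step 1: cheapest edge leaving the tree is 1 3 (3); add 1.
Step 2: cheapest edge leaving the tree is 1 5 (2); add 5.
Step 3: cheapest edge leaving the tree is 4 5 (3); add 4.
Step 4: cheapest edge leaving the tree is 2 5 (4); add 2.
Step 5: cheapest edge leaving the tree is 4 6 (10); add 6.
Vertex order: 3, 1, 5, 4, 2, 6. The 4th vertex is 4.

4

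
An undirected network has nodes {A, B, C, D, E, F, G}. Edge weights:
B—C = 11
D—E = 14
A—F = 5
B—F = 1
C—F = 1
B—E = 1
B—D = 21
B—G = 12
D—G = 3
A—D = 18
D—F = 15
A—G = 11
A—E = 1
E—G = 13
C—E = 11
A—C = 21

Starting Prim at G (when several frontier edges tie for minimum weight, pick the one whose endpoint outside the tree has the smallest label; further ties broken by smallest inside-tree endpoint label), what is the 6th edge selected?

Prim's algorithm from G:
Step 1: cheapest edge leaving the tree is D—G (3); add D.
Step 2: cheapest edge leaving the tree is A—G (11); add A.
Step 3: cheapest edge leaving the tree is A—E (1); add E.
Step 4: cheapest edge leaving the tree is B—E (1); add B.
Step 5: cheapest edge leaving the tree is B—F (1); add F.
Step 6: cheapest edge leaving the tree is C—F (1); add C.
The 6th edge added is C—F.

C-F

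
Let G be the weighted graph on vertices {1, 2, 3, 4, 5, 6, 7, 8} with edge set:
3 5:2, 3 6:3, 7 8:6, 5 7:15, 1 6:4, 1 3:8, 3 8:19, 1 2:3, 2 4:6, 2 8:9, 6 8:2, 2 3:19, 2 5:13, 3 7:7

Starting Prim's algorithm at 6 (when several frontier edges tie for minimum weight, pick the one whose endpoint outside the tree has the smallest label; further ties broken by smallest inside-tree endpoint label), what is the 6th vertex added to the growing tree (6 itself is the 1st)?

2

Prim's algorithm from 6:
Step 1: cheapest edge leaving the tree is 6 8 (2); add 8.
Step 2: cheapest edge leaving the tree is 3 6 (3); add 3.
Step 3: cheapest edge leaving the tree is 3 5 (2); add 5.
Step 4: cheapest edge leaving the tree is 1 6 (4); add 1.
Step 5: cheapest edge leaving the tree is 1 2 (3); add 2.
Step 6: cheapest edge leaving the tree is 2 4 (6); add 4.
Step 7: cheapest edge leaving the tree is 7 8 (6); add 7.
Vertex order: 6, 8, 3, 5, 1, 2, 4, 7. The 6th vertex is 2.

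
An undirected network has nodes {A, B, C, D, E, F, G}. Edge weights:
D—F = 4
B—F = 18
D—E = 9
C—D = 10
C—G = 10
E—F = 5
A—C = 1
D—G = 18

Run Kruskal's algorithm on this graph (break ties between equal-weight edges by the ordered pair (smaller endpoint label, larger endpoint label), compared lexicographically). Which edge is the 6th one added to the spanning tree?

B-F

Sort edges by weight, then run Kruskal:
A—C (1): add — endpoints in different components.
D—F (4): add — endpoints in different components.
E—F (5): add — endpoints in different components.
D—E (9): skip — D and E already connected.
C—D (10): add — endpoints in different components.
C—G (10): add — endpoints in different components.
B—F (18): add — endpoints in different components.
The 6th edge added is B—F.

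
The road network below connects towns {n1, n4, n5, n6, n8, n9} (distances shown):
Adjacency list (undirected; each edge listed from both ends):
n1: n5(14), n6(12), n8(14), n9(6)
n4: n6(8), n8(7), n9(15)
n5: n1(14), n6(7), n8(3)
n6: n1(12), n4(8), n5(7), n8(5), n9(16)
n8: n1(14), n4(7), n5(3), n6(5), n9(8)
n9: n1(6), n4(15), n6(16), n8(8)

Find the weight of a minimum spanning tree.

29

Prim, starting at n4.
Step 1: frontier [n4 n8 7, n4 n6 8, n4 n9 15] → take n4 n8 (7); add n8.
Step 2: frontier [n4 n6 8, n4 n9 15, n5 n8 3, n6 n8 5, n8 n9 8, n1 n8 14] → take n5 n8 (3); add n5.
Step 3: frontier [n4 n6 8, n4 n9 15, n5 n6 7, n1 n5 14, n6 n8 5, n8 n9 8, n1 n8 14] → take n6 n8 (5); add n6.
Step 4: frontier [n4 n9 15, n1 n5 14, n1 n6 12, n6 n9 16, n8 n9 8, n1 n8 14] → take n8 n9 (8); add n9.
Step 5: frontier [n1 n5 14, n1 n6 12, n1 n8 14, n1 n9 6] → take n1 n9 (6); add n1.
MST edges: n4 n8, n5 n8, n6 n8, n8 n9, n1 n9; total weight 7+3+5+8+6 = 29.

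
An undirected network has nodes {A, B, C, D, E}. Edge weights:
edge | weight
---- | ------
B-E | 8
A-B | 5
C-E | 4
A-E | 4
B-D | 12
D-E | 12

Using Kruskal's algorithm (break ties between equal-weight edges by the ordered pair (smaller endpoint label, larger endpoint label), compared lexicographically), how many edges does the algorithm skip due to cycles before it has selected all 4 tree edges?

1

Sort edges by weight, then run Kruskal:
A-E (4): add — endpoints in different components.
C-E (4): add — endpoints in different components.
A-B (5): add — endpoints in different components.
B-E (8): skip — B and E already connected.
B-D (12): add — endpoints in different components.
Edges rejected before the tree was complete: 1.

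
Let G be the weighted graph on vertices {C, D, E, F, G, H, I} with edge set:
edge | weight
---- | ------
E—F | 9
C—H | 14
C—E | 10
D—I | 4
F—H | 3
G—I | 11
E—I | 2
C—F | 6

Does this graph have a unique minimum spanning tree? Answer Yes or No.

Kruskal: consider edges lightest-first.
E—I (2): add — endpoints in different components.
F—H (3): add — endpoints in different components.
D—I (4): add — endpoints in different components.
C—F (6): add — endpoints in different components.
E—F (9): add — endpoints in different components.
C—E (10): skip — C and E already connected.
G—I (11): add — endpoints in different components.
Every non-tree edge has weight strictly greater than the heaviest edge on the tree path between its endpoints, so the MST is unique.

Yes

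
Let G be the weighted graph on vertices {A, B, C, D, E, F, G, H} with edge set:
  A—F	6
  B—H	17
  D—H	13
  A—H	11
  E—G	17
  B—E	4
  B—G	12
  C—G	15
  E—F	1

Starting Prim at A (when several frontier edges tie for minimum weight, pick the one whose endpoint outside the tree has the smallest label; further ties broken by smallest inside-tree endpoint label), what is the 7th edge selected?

Prim's algorithm from A:
Step 1: cheapest edge leaving the tree is A—F (6); add F.
Step 2: cheapest edge leaving the tree is E—F (1); add E.
Step 3: cheapest edge leaving the tree is B—E (4); add B.
Step 4: cheapest edge leaving the tree is A—H (11); add H.
Step 5: cheapest edge leaving the tree is B—G (12); add G.
Step 6: cheapest edge leaving the tree is D—H (13); add D.
Step 7: cheapest edge leaving the tree is C—G (15); add C.
The 7th edge added is C—G.

C-G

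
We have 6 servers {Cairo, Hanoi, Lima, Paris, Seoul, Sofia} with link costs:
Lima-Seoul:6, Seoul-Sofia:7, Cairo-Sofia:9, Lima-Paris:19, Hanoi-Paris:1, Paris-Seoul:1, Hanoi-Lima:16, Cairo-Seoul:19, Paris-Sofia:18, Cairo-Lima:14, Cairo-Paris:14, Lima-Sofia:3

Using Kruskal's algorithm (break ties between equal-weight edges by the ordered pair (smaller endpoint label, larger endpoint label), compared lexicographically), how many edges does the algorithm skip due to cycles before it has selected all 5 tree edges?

Kruskal: consider edges lightest-first.
Hanoi-Paris (1): add — endpoints in different components.
Paris-Seoul (1): add — endpoints in different components.
Lima-Sofia (3): add — endpoints in different components.
Lima-Seoul (6): add — endpoints in different components.
Seoul-Sofia (7): skip — Sofia and Seoul already connected.
Cairo-Sofia (9): add — endpoints in different components.
Edges rejected before the tree was complete: 1.

1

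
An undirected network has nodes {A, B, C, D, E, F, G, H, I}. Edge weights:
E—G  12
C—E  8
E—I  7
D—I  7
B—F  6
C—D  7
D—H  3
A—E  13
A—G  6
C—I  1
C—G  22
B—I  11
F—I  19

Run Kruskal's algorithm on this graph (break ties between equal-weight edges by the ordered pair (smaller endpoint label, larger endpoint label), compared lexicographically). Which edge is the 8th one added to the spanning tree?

E-G

Kruskal's algorithm — process edges by increasing weight (ties by edge label):
C—I (1): add — endpoints in different components.
D—H (3): add — endpoints in different components.
A—G (6): add — endpoints in different components.
B—F (6): add — endpoints in different components.
C—D (7): add — endpoints in different components.
D—I (7): skip — D and I already connected.
E—I (7): add — endpoints in different components.
C—E (8): skip — C and E already connected.
B—I (11): add — endpoints in different components.
E—G (12): add — endpoints in different components.
The 8th edge added is E—G.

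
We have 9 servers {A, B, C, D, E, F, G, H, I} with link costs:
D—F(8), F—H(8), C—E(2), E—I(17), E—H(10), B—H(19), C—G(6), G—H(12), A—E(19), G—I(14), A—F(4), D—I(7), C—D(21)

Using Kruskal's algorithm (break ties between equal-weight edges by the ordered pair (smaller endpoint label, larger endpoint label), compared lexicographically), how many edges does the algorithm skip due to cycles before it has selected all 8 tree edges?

Kruskal's algorithm — process edges by increasing weight (ties by edge label):
C—E (2): add — endpoints in different components.
A—F (4): add — endpoints in different components.
C—G (6): add — endpoints in different components.
D—I (7): add — endpoints in different components.
D—F (8): add — endpoints in different components.
F—H (8): add — endpoints in different components.
E—H (10): add — endpoints in different components.
G—H (12): skip — G and H already connected.
G—I (14): skip — G and I already connected.
E—I (17): skip — E and I already connected.
A—E (19): skip — A and E already connected.
B—H (19): add — endpoints in different components.
Edges rejected before the tree was complete: 4.

4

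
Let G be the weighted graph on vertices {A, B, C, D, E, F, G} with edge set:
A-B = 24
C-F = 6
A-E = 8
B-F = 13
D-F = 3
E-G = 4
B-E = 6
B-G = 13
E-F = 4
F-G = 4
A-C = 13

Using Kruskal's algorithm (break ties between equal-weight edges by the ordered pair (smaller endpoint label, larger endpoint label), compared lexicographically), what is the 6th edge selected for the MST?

A-E

Kruskal: consider edges lightest-first.
D-F (3): add. Components now {A} {B} {C} {D,F} {E} {G}
E-F (4): add. Components now {A} {B} {C} {D,E,F} {G}
E-G (4): add. Components now {A} {B} {C} {D,E,F,G}
F-G (4): skip — F and G already connected.
B-E (6): add. Components now {A} {B,D,E,F,G} {C}
C-F (6): add. Components now {A} {B,C,D,E,F,G}
A-E (8): add. Components now {A,B,C,D,E,F,G}
The 6th edge added is A-E.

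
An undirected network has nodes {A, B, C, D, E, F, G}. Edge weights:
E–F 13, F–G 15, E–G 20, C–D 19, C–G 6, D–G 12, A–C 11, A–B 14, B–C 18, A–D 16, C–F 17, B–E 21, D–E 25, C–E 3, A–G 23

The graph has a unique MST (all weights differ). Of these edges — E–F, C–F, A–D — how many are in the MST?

Kruskal: consider edges lightest-first.
C–E (3): add — endpoints in different components.
C–G (6): add — endpoints in different components.
A–C (11): add — endpoints in different components.
D–G (12): add — endpoints in different components.
E–F (13): add — endpoints in different components.
A–B (14): add — endpoints in different components.
MST edge set: {C–E, C–G, A–C, D–G, E–F, A–B}.
Of the listed edges, {E–F} are in the MST → 1.

1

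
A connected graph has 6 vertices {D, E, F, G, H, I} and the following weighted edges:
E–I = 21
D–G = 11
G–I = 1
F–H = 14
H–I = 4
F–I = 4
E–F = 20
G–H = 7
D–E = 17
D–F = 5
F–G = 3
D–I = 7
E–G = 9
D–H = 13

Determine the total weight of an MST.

22

Prim, starting at E.
Step 1: frontier [E–G 9, D–E 17, E–F 20, E–I 21] → take E–G (9); add G.
Step 2: frontier [D–E 17, E–F 20, E–I 21, G–I 1, F–G 3, G–H 7, D–G 11] → take G–I (1); add I.
Step 3: frontier [D–E 17, E–F 20, F–G 3, G–H 7, D–G 11, F–I 4, H–I 4, D–I 7] → take F–G (3); add F.
Step 4: frontier [D–E 17, D–F 5, F–H 14, G–H 7, D–G 11, H–I 4, D–I 7] → take H–I (4); add H.
Step 5: frontier [D–E 17, D–F 5, D–G 11, D–H 13, D–I 7] → take D–F (5); add D.
MST edges: E–G, G–I, F–G, H–I, D–F; total weight 9+1+3+4+5 = 22.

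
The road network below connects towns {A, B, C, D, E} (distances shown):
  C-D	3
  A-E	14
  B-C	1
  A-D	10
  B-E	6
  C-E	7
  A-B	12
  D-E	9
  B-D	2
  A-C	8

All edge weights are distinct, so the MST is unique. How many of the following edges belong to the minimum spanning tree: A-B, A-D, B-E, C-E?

Kruskal's algorithm — process edges by increasing weight (ties by edge label):
B-C (1): add — endpoints in different components.
B-D (2): add — endpoints in different components.
C-D (3): skip — C and D already connected.
B-E (6): add — endpoints in different components.
C-E (7): skip — C and E already connected.
A-C (8): add — endpoints in different components.
MST edge set: {B-C, B-D, B-E, A-C}.
Of the listed edges, {B-E} are in the MST → 1.

1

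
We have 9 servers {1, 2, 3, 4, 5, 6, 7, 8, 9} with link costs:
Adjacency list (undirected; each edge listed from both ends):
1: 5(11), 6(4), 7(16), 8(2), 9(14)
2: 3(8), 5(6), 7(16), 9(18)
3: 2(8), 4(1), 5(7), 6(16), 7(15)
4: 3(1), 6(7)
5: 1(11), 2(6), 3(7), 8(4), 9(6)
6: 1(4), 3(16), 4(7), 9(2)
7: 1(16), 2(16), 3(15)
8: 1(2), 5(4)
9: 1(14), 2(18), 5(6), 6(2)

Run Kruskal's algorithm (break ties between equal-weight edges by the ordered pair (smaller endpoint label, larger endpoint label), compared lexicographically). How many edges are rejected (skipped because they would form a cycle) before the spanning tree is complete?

5

Sort edges by weight, then run Kruskal:
3 4 (1): add — endpoints in different components.
1 8 (2): add — endpoints in different components.
6 9 (2): add — endpoints in different components.
1 6 (4): add — endpoints in different components.
5 8 (4): add — endpoints in different components.
2 5 (6): add — endpoints in different components.
5 9 (6): skip — 5 and 9 already connected.
3 5 (7): add — endpoints in different components.
4 6 (7): skip — 4 and 6 already connected.
2 3 (8): skip — 2 and 3 already connected.
1 5 (11): skip — 1 and 5 already connected.
1 9 (14): skip — 1 and 9 already connected.
3 7 (15): add — endpoints in different components.
Edges rejected before the tree was complete: 5.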